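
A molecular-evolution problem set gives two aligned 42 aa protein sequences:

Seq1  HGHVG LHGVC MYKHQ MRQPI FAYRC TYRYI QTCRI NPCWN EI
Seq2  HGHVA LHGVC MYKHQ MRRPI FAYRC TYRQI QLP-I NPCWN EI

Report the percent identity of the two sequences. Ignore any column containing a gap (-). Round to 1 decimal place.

87.8%

Excluding the 1 gap column leaves 41 comparable sites.
Mismatches occur at site 5 (G/A), site 18 (Q/R), site 29 (Y/Q), site 32 (T/L), site 33 (C/P).
36 of the 41 comparable sites match, so the percent identity is 36/41 × 100 = 87.8%.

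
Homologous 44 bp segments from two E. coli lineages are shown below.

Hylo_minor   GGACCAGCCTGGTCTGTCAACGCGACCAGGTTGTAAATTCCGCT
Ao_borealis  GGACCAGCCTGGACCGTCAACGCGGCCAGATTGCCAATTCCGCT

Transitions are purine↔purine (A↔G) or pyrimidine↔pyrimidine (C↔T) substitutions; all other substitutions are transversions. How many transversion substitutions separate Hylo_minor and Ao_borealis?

The sequences differ at positions 13 (T/A, transversion), 15 (T/C, transition), 25 (A/G, transition), 30 (G/A, transition), 34 (T/C, transition), 35 (A/C, transversion).
Of the 6 differences, 4 transitions and 2 transversions, so the answer is 2.

2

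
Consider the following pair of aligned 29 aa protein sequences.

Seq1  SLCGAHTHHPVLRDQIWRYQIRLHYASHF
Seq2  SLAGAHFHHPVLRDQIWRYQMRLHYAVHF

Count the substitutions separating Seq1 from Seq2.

4

Mismatches occur at site 3 (C→A), site 7 (T→F), site 21 (I→M), site 27 (S→V).
That gives 4 mismatches out of 29 aligned sites, so the Hamming distance is 4.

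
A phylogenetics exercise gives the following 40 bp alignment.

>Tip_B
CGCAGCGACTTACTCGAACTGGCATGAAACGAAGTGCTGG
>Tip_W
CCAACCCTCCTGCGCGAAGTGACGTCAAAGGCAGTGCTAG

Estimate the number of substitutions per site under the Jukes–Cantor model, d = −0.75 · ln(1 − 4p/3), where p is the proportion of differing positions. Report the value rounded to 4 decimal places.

0.5199

Differing sites — 2:G/C; 3:C/A; 5:G/C; 7:G/C; 8:A/T; 10:T/C; 12:A/G; 14:T/G; 19:C/G; 22:G/A; 24:A/G; 26:G/C; 30:C/G; 32:A/C; 39:G/A.
p = 15/40 = 0.375000.
d = −0.75 · ln(1 − (4/3)·0.375000) = −0.75 · ln(0.500000) = −0.75 · (-0.693147) = 0.5199.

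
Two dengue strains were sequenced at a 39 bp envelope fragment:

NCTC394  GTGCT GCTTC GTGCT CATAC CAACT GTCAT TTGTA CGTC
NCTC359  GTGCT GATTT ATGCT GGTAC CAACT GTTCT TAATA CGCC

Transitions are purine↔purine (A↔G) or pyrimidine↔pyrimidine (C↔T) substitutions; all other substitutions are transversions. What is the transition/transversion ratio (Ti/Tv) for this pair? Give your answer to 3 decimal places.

1.500

Mismatches occur at site 7 (C/A, transversion), site 10 (C/T, transition), site 11 (G/A, transition), site 16 (C/G, transversion), site 17 (A/G, transition), site 28 (C/T, transition), site 29 (A/C, transversion), site 32 (T/A, transversion), site 33 (G/A, transition), site 38 (T/C, transition).
Of the 10 differences, 6 transitions and 4 transversions, so Ti/Tv = 6/4 = 1.500.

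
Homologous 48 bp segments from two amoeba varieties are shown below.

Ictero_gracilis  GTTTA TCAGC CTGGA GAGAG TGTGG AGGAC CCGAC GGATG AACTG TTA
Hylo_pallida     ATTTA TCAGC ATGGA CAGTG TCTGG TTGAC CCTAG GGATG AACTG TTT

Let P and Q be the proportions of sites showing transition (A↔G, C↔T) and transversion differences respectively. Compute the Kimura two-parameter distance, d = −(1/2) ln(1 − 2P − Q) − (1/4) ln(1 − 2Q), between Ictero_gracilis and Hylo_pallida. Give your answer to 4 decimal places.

0.2476

Differing sites — 1:G/A (Ti); 11:C/A (Tv); 16:G/C (Tv); 19:A/T (Tv); 22:G/C (Tv); 26:A/T (Tv); 27:G/T (Tv); 33:G/T (Tv); 35:C/G (Tv); 48:A/T (Tv).
Of the 10 differences, 1 transition and 9 transversions over 48 sites: P = 1/48 = 0.020833, Q = 9/48 = 0.187500.
d = −0.5·ln(0.770834) − 0.25·ln(0.625000) = −0.5·(-0.260282) − 0.25·(-0.470004) = 0.2476.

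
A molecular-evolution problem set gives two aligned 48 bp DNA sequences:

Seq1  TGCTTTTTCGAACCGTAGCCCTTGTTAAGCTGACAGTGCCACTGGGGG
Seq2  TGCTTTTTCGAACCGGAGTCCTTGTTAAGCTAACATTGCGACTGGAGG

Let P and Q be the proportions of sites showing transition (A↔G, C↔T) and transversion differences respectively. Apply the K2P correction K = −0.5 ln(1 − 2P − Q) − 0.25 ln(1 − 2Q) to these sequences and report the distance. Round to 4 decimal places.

The sequences differ at positions 16 (T/G, transversion), 19 (C/T, transition), 32 (G/A, transition), 36 (G/T, transversion), 40 (C/G, transversion), 46 (G/A, transition).
Of the 6 differences, 3 transitions and 3 transversions over 48 sites: P = 3/48 = 0.062500, Q = 3/48 = 0.062500.
d = −0.5·ln(0.812500) − 0.25·ln(0.875000) = −0.5·(-0.207639) − 0.25·(-0.133531) = 0.1372.

0.1372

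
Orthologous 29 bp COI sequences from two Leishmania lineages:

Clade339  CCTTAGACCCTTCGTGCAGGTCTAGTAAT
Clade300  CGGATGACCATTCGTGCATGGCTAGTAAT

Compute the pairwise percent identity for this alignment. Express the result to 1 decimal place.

75.9%

Mismatches occur at site 2 (C/G), site 3 (T/G), site 4 (T/A), site 5 (A/T), site 10 (C/A), site 19 (G/T), site 21 (T/G).
22 of the 29 sites match, so the percent identity is 22/29 × 100 = 75.9%.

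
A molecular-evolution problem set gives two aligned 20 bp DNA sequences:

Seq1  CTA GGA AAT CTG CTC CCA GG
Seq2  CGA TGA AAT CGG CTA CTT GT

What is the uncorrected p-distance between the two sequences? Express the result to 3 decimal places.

0.350

The sequences differ at positions 2 (T/G), 4 (G/T), 11 (T/G), 15 (C/A), 17 (C/T), 18 (A/T), 20 (G/T).
There are 7 differences over 20 sites, so p = 7/20 = 0.350.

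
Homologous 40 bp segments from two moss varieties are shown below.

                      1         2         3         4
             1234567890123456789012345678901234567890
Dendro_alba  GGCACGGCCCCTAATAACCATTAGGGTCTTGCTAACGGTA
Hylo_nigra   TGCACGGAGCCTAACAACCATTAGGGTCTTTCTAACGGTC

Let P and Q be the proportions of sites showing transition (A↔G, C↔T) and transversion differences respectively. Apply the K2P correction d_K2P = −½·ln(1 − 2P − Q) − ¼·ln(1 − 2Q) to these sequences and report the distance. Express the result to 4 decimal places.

0.1681

Differing sites — 1:G/T (Tv); 8:C/A (Tv); 9:C/G (Tv); 15:T/C (Ti); 31:G/T (Tv); 40:A/C (Tv).
Of the 6 differences, 1 transition and 5 transversions over 40 sites: P = 1/40 = 0.025000, Q = 5/40 = 0.125000.
d = −0.5·ln(0.825000) − 0.25·ln(0.750000) = −0.5·(-0.192372) − 0.25·(-0.287682) = 0.1681.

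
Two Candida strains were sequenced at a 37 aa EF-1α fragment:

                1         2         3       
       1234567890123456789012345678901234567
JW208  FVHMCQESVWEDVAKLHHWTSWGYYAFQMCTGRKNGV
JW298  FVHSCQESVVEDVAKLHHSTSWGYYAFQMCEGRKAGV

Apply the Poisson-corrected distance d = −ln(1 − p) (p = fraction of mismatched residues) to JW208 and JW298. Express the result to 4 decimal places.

0.1452

Differing sites — 4:M/S; 10:W/V; 19:W/S; 31:T/E; 35:N/A.
p = 5/37 = 0.135135.
d = −ln(1 − 0.135135) = −ln(0.864865) = 0.1452.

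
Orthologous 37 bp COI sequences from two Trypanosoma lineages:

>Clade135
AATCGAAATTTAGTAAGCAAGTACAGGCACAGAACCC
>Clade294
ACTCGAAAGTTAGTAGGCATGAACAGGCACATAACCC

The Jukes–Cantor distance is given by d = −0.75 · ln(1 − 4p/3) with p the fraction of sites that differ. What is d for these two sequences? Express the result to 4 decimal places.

0.1827

Differing sites — 2:A/C; 9:T/G; 16:A/G; 20:A/T; 22:T/A; 32:G/T.
p = 6/37 = 0.162162.
d = −0.75 · ln(1 − (4/3)·0.162162) = −0.75 · ln(0.783784) = −0.75 · (-0.243622) = 0.1827.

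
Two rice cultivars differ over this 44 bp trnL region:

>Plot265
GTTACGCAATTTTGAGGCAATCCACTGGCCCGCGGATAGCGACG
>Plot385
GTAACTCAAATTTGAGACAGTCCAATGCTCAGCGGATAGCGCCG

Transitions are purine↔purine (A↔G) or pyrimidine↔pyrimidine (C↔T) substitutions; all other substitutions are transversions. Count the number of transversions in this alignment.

7

Mismatches occur at site 3 (T/A, transversion), site 6 (G/T, transversion), site 10 (T/A, transversion), site 17 (G/A, transition), site 20 (A/G, transition), site 25 (C/A, transversion), site 28 (G/C, transversion), site 29 (C/T, transition), site 31 (C/A, transversion), site 42 (A/C, transversion).
Of the 10 differences, 3 transitions and 7 transversions, so the answer is 7.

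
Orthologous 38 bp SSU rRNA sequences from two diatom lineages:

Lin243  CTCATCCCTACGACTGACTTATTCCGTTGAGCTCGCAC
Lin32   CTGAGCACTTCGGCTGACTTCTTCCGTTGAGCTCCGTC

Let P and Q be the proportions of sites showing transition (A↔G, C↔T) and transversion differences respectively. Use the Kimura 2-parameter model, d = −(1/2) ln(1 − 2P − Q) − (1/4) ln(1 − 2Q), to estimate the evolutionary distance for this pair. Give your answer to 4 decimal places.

Mismatches occur at site 3 (C→G, transversion), site 5 (T→G, transversion), site 7 (C→A, transversion), site 10 (A→T, transversion), site 13 (A→G, transition), site 21 (A→C, transversion), site 35 (G→C, transversion), site 36 (C→G, transversion), site 37 (A→T, transversion).
Of the 9 differences, 1 transition and 8 transversions over 38 sites: P = 1/38 = 0.026316, Q = 8/38 = 0.210526.
d = −0.5·ln(0.736842) − 0.25·ln(0.578948) = −0.5·(-0.305382) − 0.25·(-0.546543) = 0.2893.

0.2893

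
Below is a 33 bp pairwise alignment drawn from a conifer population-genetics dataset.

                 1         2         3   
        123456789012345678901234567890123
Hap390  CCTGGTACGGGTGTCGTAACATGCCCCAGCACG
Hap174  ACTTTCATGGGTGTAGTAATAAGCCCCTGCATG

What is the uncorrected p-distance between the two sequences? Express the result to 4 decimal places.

The sequences differ at positions 1 (C/A), 4 (G/T), 5 (G/T), 6 (T/C), 8 (C/T), 15 (C/A), 20 (C/T), 22 (T/A), 28 (A/T), 32 (C/T).
There are 10 differences over 33 sites, so p = 10/33 = 0.3030.

0.3030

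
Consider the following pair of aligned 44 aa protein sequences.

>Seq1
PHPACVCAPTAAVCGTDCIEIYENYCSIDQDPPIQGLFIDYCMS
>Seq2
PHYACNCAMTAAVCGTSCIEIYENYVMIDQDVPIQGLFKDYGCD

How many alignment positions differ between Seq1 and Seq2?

11

The sequences differ at positions 3 (P/Y), 6 (V/N), 9 (P/M), 17 (D/S), 26 (C/V), 27 (S/M), 32 (P/V), 39 (I/K), 42 (C/G), 43 (M/C), 44 (S/D).
That gives 11 mismatches out of 44 aligned sites, so the Hamming distance is 11.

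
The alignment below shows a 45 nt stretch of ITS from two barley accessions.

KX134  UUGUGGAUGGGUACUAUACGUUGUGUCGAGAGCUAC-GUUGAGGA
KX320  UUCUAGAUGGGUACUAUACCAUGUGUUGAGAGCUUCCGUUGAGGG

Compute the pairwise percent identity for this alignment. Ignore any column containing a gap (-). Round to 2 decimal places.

Excluding the 1 gap column leaves 44 comparable sites.
Differing sites — 3:G/C; 5:G/A; 20:G/C; 21:U/A; 27:C/U; 35:A/U; 45:A/G.
37 of the 44 comparable sites match, so the percent identity is 37/44 × 100 = 84.09%.

84.09%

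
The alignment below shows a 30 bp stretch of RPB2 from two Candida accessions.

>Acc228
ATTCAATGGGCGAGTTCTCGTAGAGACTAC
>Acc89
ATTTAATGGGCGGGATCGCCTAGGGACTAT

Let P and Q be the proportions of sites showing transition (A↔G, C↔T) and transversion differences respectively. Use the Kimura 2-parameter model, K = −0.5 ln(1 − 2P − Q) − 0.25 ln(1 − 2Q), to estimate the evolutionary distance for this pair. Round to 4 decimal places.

Mismatches occur at site 4 (C↔T, transition), site 13 (A↔G, transition), site 15 (T↔A, transversion), site 18 (T↔G, transversion), site 20 (G↔C, transversion), site 24 (A↔G, transition), site 30 (C↔T, transition).
Of the 7 differences, 4 transitions and 3 transversions over 30 sites: P = 4/30 = 0.133333, Q = 3/30 = 0.100000.
d = −0.5·ln(0.633334) − 0.25·ln(0.800000) = −0.5·(-0.456757) − 0.25·(-0.223144) = 0.2842.

0.2842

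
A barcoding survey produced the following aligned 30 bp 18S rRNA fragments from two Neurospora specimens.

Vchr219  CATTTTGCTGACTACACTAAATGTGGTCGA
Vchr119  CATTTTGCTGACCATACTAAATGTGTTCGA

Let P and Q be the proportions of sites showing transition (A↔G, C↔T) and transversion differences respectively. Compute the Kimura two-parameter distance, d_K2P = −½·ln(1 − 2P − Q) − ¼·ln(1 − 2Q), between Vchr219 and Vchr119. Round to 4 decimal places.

0.1084

Differing sites — 13:T/C (Ti); 15:C/T (Ti); 26:G/T (Tv).
Of the 3 differences, 2 transitions and 1 transversion over 30 sites: P = 2/30 = 0.066667, Q = 1/30 = 0.033333.
d = −0.5·ln(0.833333) − 0.25·ln(0.933334) = −0.5·(-0.182322) − 0.25·(-0.068992) = 0.1084.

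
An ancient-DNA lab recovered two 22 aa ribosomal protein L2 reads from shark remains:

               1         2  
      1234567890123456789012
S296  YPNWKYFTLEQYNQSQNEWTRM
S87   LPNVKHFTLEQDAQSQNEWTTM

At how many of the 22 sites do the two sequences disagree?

6

Differing sites — 1:Y/L; 4:W/V; 6:Y/H; 12:Y/D; 13:N/A; 21:R/T.
That gives 6 mismatches out of 22 aligned sites, so the Hamming distance is 6.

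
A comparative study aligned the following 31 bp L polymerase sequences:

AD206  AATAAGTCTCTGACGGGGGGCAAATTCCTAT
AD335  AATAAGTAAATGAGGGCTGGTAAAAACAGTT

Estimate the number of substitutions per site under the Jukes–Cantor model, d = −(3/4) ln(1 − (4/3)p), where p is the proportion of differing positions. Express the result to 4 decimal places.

Differing sites — 8:C/A; 9:T/A; 10:C/A; 14:C/G; 17:G/C; 18:G/T; 21:C/T; 25:T/A; 26:T/A; 28:C/A; 29:T/G; 30:A/T.
p = 12/31 = 0.387097.
d = −0.75 · ln(1 − (4/3)·0.387097) = −0.75 · ln(0.483871) = −0.75 · (-0.725937) = 0.5445.

0.5445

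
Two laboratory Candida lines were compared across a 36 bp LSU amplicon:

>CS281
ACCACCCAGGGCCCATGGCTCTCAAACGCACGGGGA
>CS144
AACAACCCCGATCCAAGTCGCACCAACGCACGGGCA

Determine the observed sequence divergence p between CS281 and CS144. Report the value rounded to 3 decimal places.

0.333

Mismatches occur at site 2 (C/A), site 5 (C/A), site 8 (A/C), site 9 (G/C), site 11 (G/A), site 12 (C/T), site 16 (T/A), site 18 (G/T), site 20 (T/G), site 22 (T/A), site 24 (A/C), site 35 (G/C).
There are 12 differences over 36 sites, so p = 12/36 = 0.333.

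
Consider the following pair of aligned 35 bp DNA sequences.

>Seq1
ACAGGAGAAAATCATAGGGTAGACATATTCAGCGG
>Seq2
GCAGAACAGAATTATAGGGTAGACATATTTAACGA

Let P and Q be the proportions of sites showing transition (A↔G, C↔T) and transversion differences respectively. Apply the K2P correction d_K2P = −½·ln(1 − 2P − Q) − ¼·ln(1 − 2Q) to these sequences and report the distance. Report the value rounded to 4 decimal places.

0.2945

The sequences differ at positions 1 (A/G, transition), 5 (G/A, transition), 7 (G/C, transversion), 9 (A/G, transition), 13 (C/T, transition), 30 (C/T, transition), 32 (G/A, transition), 35 (G/A, transition).
Of the 8 differences, 7 transitions and 1 transversion over 35 sites: P = 7/35 = 0.200000, Q = 1/35 = 0.028571.
d = −0.5·ln(0.571429) − 0.25·ln(0.942858) = −0.5·(-0.559615) − 0.25·(-0.058840) = 0.2945.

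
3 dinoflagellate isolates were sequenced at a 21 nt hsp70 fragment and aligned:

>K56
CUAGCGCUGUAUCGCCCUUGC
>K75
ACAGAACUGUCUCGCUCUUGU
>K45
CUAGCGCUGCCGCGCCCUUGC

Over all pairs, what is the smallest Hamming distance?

3

Pairwise Hamming distances:
  K56 vs K75: 7
  K56 vs K45: 3
  K75 vs K45: 8
The smallest is 3, between K56 and K45.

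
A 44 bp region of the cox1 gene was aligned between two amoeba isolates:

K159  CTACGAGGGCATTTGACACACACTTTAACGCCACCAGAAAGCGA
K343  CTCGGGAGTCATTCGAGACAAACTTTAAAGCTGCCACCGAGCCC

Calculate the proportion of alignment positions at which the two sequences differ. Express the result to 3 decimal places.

0.364

The sequences differ at positions 3 (A/C), 4 (C/G), 6 (A/G), 7 (G/A), 9 (G/T), 14 (T/C), 17 (C/G), 21 (C/A), 29 (C/A), 32 (C/T), 33 (A/G), 37 (G/C), 38 (A/C), 39 (A/G), 43 (G/C), 44 (A/C).
There are 16 differences over 44 sites, so p = 16/44 = 0.364.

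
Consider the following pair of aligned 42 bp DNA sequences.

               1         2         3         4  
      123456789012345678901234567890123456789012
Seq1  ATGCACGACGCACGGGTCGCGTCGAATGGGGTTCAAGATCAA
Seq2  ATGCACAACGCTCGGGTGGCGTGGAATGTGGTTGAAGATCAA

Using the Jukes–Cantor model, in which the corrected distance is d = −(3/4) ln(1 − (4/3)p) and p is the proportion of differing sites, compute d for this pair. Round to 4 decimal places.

0.1585

Mismatches occur at site 7 (G→A), site 12 (A→T), site 18 (C→G), site 23 (C→G), site 29 (G→T), site 34 (C→G).
p = 6/42 = 0.142857.
d = −0.75 · ln(1 − (4/3)·0.142857) = −0.75 · ln(0.809524) = −0.75 · (-0.211309) = 0.1585.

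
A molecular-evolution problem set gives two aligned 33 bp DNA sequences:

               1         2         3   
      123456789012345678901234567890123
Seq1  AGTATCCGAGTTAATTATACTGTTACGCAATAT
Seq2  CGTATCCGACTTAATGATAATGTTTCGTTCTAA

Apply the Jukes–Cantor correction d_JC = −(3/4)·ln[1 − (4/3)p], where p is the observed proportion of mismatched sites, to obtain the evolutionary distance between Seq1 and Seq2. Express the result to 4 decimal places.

0.3390

The sequences differ at positions 1 (A/C), 10 (G/C), 16 (T/G), 20 (C/A), 25 (A/T), 28 (C/T), 29 (A/T), 30 (A/C), 33 (T/A).
p = 9/33 = 0.272727.
d = −0.75 · ln(1 − (4/3)·0.272727) = −0.75 · ln(0.636364) = −0.75 · (-0.451985) = 0.3390.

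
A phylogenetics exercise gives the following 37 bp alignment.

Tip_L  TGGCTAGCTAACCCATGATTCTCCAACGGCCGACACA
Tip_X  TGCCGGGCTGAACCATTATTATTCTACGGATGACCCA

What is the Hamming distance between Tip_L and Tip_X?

Mismatches occur at site 3 (G↔C), site 5 (T↔G), site 6 (A↔G), site 10 (A↔G), site 12 (C↔A), site 17 (G↔T), site 21 (C↔A), site 23 (C↔T), site 25 (A↔T), site 30 (C↔A), site 31 (C↔T), site 35 (A↔C).
That gives 12 mismatches out of 37 aligned sites, so the Hamming distance is 12.

12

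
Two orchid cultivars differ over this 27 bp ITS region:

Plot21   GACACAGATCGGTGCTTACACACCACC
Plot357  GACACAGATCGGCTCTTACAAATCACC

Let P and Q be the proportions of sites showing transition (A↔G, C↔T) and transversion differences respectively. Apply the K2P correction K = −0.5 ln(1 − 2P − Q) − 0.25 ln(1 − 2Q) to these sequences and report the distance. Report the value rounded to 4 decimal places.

0.1657

Mismatches occur at site 13 (T/C, transition), site 14 (G/T, transversion), site 21 (C/A, transversion), site 23 (C/T, transition).
Of the 4 differences, 2 transitions and 2 transversions over 27 sites: P = 2/27 = 0.074074, Q = 2/27 = 0.074074.
d = −0.5·ln(0.777778) − 0.25·ln(0.851852) = −0.5·(-0.251314) − 0.25·(-0.160342) = 0.1657.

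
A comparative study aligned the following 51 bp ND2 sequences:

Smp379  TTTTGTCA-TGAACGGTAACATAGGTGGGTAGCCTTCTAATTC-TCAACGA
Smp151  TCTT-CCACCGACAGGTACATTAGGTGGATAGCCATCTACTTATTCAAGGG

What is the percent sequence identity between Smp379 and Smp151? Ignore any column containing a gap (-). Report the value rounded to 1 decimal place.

Excluding the 3 gap columns leaves 48 comparable sites.
Mismatches occur at site 2 (T/C), site 6 (T/C), site 10 (T/C), site 13 (A/C), site 14 (C/A), site 19 (A/C), site 20 (C/A), site 21 (A/T), site 29 (G/A), site 35 (T/A), site 40 (A/C), site 43 (C/A), site 49 (C/G), site 51 (A/G).
34 of the 48 comparable sites match, so the percent identity is 34/48 × 100 = 70.8%.

70.8%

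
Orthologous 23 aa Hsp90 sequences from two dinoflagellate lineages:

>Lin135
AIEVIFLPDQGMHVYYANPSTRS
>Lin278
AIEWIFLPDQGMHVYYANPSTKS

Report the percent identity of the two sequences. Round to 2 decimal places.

Mismatches occur at site 4 (V→W), site 22 (R→K).
21 of the 23 sites match, so the percent identity is 21/23 × 100 = 91.30%.

91.30%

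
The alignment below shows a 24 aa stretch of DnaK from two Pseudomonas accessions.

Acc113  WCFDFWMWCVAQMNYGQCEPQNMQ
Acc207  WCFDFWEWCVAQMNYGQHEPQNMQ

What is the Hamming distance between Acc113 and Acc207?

2

Differing sites — 7:M/E; 18:C/H.
That gives 2 mismatches out of 24 aligned sites, so the Hamming distance is 2.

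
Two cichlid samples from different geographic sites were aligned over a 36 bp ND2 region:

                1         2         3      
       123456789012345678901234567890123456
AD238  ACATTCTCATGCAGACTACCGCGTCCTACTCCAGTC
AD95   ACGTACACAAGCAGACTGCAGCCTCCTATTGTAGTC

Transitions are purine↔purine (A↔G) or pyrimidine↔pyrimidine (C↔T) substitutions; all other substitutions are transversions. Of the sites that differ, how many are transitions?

4

Mismatches occur at site 3 (A→G, transition), site 5 (T→A, transversion), site 7 (T→A, transversion), site 10 (T→A, transversion), site 18 (A→G, transition), site 20 (C→A, transversion), site 23 (G→C, transversion), site 29 (C→T, transition), site 31 (C→G, transversion), site 32 (C→T, transition).
Of the 10 differences, 4 transitions and 6 transversions, so the answer is 4.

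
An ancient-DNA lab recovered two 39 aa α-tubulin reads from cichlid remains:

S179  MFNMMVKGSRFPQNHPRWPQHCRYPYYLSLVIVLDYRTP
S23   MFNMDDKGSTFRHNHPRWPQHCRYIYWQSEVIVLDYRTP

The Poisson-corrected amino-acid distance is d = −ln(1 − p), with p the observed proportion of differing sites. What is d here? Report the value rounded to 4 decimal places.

Differing sites — 5:M/D; 6:V/D; 10:R/T; 12:P/R; 13:Q/H; 25:P/I; 27:Y/W; 28:L/Q; 30:L/E.
p = 9/39 = 0.230769.
d = −ln(1 − 0.230769) = −ln(0.769231) = 0.2624.

0.2624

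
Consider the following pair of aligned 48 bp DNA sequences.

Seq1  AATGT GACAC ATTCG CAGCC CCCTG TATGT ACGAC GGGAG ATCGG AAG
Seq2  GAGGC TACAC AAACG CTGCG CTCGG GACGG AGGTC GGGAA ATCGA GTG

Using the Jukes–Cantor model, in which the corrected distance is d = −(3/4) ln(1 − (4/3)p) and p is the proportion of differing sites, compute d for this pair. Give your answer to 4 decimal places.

Mismatches occur at site 1 (A↔G), site 3 (T↔G), site 5 (T↔C), site 6 (G↔T), site 12 (T↔A), site 13 (T↔A), site 17 (A↔T), site 20 (C↔G), site 22 (C↔T), site 24 (T↔G), site 26 (T↔G), site 28 (T↔C), site 30 (T↔G), site 32 (C↔G), site 34 (A↔T), site 40 (G↔A), site 45 (G↔A), site 46 (A↔G), site 47 (A↔T).
p = 19/48 = 0.395833.
d = −0.75 · ln(1 − (4/3)·0.395833) = −0.75 · ln(0.472223) = −0.75 · (-0.750304) = 0.5627.

0.5627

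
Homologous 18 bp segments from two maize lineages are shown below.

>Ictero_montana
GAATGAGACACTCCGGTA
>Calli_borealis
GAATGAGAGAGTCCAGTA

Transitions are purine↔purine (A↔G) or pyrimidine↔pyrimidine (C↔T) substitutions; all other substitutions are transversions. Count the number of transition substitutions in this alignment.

1

The sequences differ at positions 9 (C/G, transversion), 11 (C/G, transversion), 15 (G/A, transition).
Of the 3 differences, 1 transition and 2 transversions, so the answer is 1.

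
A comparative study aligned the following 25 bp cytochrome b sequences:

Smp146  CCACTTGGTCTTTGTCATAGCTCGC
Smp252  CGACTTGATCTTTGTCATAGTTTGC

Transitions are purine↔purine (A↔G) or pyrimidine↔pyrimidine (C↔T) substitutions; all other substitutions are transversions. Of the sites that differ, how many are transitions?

Differing sites — 2:C/G (Tv); 8:G/A (Ti); 21:C/T (Ti); 23:C/T (Ti).
Of the 4 differences, 3 transitions and 1 transversion, so the answer is 3.

3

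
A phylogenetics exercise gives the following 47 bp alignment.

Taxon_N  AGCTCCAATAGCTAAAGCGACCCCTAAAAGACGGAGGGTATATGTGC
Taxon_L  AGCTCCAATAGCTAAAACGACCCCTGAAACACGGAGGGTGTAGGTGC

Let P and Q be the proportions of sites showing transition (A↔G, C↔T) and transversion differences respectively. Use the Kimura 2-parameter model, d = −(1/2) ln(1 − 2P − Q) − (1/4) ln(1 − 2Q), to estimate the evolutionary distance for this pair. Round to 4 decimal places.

0.1155

Differing sites — 17:G/A (Ti); 26:A/G (Ti); 30:G/C (Tv); 40:A/G (Ti); 43:T/G (Tv).
Of the 5 differences, 3 transitions and 2 transversions over 47 sites: P = 3/47 = 0.063830, Q = 2/47 = 0.042553.
d = −0.5·ln(0.829787) − 0.25·ln(0.914894) = −0.5·(-0.186586) − 0.25·(-0.088947) = 0.1155.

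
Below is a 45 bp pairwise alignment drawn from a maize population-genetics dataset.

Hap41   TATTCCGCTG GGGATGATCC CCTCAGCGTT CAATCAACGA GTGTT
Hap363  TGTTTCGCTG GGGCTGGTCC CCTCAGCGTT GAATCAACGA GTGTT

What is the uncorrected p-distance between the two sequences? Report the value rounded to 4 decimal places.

0.1111

The sequences differ at positions 2 (A/G), 5 (C/T), 14 (A/C), 17 (A/G), 31 (C/G).
There are 5 differences over 45 sites, so p = 5/45 = 0.1111.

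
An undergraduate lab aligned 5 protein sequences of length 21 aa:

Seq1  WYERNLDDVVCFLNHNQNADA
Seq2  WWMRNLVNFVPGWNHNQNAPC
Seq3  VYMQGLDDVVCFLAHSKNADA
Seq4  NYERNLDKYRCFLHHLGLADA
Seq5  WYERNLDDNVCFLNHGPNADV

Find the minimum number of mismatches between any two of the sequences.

Pairwise Hamming distances:
  Seq1 vs Seq2: 10
  Seq1 vs Seq3: 7
  Seq1 vs Seq4: 8
  Seq1 vs Seq5: 4
  Seq2 vs Seq3: 15
  Seq2 vs Seq4: 16
  Seq2 vs Seq5: 12
  Seq3 vs Seq4: 11
  Seq3 vs Seq5: 9
  Seq4 vs Seq5: 9
The smallest is 4, between Seq1 and Seq5.

4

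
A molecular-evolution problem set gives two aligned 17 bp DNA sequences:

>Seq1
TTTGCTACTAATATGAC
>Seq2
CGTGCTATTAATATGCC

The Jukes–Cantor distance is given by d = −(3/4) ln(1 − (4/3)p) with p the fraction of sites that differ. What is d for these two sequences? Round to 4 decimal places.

0.2824

The sequences differ at positions 1 (T/C), 2 (T/G), 8 (C/T), 16 (A/C).
p = 4/17 = 0.235294.
d = −0.75 · ln(1 − (4/3)·0.235294) = −0.75 · ln(0.686275) = −0.75 · (-0.376477) = 0.2824.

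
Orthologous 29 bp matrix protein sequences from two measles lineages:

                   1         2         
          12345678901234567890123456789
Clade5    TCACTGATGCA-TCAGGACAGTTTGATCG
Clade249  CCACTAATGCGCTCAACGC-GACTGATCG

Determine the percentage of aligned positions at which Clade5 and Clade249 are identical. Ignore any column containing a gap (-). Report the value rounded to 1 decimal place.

70.4%

Excluding the 2 gap columns leaves 27 comparable sites.
Differing sites — 1:T/C; 6:G/A; 11:A/G; 16:G/A; 17:G/C; 18:A/G; 22:T/A; 23:T/C.
19 of the 27 comparable sites match, so the percent identity is 19/27 × 100 = 70.4%.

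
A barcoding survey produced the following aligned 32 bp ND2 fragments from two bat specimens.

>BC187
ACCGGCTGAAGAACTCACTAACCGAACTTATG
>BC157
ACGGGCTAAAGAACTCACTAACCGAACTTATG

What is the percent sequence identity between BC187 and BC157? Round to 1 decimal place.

93.8%

Differing sites — 3:C/G; 8:G/A.
30 of the 32 sites match, so the percent identity is 30/32 × 100 = 93.8%.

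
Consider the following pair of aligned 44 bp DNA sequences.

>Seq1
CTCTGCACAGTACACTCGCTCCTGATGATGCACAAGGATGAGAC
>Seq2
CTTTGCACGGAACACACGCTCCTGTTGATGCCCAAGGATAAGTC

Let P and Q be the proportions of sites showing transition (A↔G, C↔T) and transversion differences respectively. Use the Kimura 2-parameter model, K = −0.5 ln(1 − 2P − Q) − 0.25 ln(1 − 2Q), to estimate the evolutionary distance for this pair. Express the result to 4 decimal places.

The sequences differ at positions 3 (C/T, transition), 9 (A/G, transition), 11 (T/A, transversion), 16 (T/A, transversion), 25 (A/T, transversion), 32 (A/C, transversion), 40 (G/A, transition), 43 (A/T, transversion).
Of the 8 differences, 3 transitions and 5 transversions over 44 sites: P = 3/44 = 0.068182, Q = 5/44 = 0.113636.
d = −0.5·ln(0.750000) − 0.25·ln(0.772728) = −0.5·(-0.287682) − 0.25·(-0.257828) = 0.2083.

0.2083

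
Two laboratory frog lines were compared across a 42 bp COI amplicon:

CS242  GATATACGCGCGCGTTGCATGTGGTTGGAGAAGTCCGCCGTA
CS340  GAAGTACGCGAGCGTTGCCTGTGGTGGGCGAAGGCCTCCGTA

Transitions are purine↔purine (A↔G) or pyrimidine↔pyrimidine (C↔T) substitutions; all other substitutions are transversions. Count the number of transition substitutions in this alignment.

1

The sequences differ at positions 3 (T/A, transversion), 4 (A/G, transition), 11 (C/A, transversion), 19 (A/C, transversion), 26 (T/G, transversion), 29 (A/C, transversion), 34 (T/G, transversion), 37 (G/T, transversion).
Of the 8 differences, 1 transition and 7 transversions, so the answer is 1.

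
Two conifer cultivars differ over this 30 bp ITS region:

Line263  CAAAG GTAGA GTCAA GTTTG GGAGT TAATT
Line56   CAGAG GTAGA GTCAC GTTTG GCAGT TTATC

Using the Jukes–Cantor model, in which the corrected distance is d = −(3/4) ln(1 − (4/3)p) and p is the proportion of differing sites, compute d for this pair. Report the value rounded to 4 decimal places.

0.1885

Mismatches occur at site 3 (A→G), site 15 (A→C), site 22 (G→C), site 27 (A→T), site 30 (T→C).
p = 5/30 = 0.166667.
d = −0.75 · ln(1 − (4/3)·0.166667) = −0.75 · ln(0.777777) = −0.75 · (-0.251315) = 0.1885.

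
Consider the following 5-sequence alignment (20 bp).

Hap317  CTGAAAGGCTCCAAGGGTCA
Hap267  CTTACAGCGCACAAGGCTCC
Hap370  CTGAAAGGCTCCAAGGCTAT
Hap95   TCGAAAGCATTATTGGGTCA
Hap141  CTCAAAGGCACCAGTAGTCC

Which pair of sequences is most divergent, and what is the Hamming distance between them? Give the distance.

13

Pairwise Hamming distances:
  Hap317 vs Hap267: 8
  Hap317 vs Hap370: 3
  Hap317 vs Hap95: 8
  Hap317 vs Hap141: 6
  Hap267 vs Hap370: 8
  Hap267 vs Hap95: 12
  Hap267 vs Hap141: 10
  Hap370 vs Hap95: 11
  Hap370 vs Hap141: 8
  Hap95 vs Hap141: 13
The largest is 13, between Hap95 and Hap141.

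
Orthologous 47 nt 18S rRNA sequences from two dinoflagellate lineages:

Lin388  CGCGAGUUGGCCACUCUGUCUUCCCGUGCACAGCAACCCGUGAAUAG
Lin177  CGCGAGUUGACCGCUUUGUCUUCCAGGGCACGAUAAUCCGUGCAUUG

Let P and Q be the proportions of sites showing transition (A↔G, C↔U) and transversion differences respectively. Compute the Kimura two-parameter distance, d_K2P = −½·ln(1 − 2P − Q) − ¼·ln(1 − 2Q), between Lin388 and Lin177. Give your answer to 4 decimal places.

Differing sites — 10:G/A (Ti); 13:A/G (Ti); 16:C/U (Ti); 25:C/A (Tv); 27:U/G (Tv); 32:A/G (Ti); 33:G/A (Ti); 34:C/U (Ti); 37:C/U (Ti); 43:A/C (Tv); 46:A/U (Tv).
Of the 11 differences, 7 transitions and 4 transversions over 47 sites: P = 7/47 = 0.148936, Q = 4/47 = 0.085106.
d = −0.5·ln(0.617022) − 0.25·ln(0.829788) = −0.5·(-0.482851) − 0.25·(-0.186585) = 0.2881.

0.2881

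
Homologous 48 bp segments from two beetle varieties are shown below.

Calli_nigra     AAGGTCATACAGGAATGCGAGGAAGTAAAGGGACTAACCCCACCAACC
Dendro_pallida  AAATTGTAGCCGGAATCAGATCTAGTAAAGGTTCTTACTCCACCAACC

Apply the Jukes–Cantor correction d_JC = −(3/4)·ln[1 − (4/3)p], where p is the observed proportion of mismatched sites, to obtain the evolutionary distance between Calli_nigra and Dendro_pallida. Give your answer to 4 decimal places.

0.4408

The sequences differ at positions 3 (G/A), 4 (G/T), 6 (C/G), 7 (A/T), 8 (T/A), 9 (A/G), 11 (A/C), 17 (G/C), 18 (C/A), 21 (G/T), 22 (G/C), 23 (A/T), 32 (G/T), 33 (A/T), 36 (A/T), 39 (C/T).
p = 16/48 = 0.333333.
d = −0.75 · ln(1 − (4/3)·0.333333) = −0.75 · ln(0.555556) = −0.75 · (-0.587786) = 0.4408.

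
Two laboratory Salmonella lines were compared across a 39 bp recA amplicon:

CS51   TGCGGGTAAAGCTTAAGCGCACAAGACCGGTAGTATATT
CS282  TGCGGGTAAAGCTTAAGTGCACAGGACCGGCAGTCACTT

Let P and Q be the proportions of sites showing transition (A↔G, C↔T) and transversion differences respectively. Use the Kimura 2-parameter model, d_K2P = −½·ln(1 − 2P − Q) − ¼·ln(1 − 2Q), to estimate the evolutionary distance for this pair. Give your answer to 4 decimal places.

0.1729

The sequences differ at positions 18 (C/T, transition), 24 (A/G, transition), 31 (T/C, transition), 35 (A/C, transversion), 36 (T/A, transversion), 37 (A/C, transversion).
Of the 6 differences, 3 transitions and 3 transversions over 39 sites: P = 3/39 = 0.076923, Q = 3/39 = 0.076923.
d = −0.5·ln(0.769231) − 0.25·ln(0.846154) = −0.5·(-0.262364) − 0.25·(-0.167054) = 0.1729.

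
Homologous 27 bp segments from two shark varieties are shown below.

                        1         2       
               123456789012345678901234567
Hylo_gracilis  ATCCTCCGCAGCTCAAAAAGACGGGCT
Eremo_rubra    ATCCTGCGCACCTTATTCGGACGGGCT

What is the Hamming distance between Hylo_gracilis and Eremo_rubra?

The sequences differ at positions 6 (C/G), 11 (G/C), 14 (C/T), 16 (A/T), 17 (A/T), 18 (A/C), 19 (A/G).
That gives 7 mismatches out of 27 aligned sites, so the Hamming distance is 7.

7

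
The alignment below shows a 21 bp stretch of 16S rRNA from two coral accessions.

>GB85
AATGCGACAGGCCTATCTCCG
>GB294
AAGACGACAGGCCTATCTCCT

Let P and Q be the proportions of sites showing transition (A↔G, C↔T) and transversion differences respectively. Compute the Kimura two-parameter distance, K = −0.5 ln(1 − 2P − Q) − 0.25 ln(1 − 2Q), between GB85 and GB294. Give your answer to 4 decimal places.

0.1585

The sequences differ at positions 3 (T/G, transversion), 4 (G/A, transition), 21 (G/T, transversion).
Of the 3 differences, 1 transition and 2 transversions over 21 sites: P = 1/21 = 0.047619, Q = 2/21 = 0.095238.
d = −0.5·ln(0.809524) − 0.25·ln(0.809524) = −0.5·(-0.211309) − 0.25·(-0.211309) = 0.1585.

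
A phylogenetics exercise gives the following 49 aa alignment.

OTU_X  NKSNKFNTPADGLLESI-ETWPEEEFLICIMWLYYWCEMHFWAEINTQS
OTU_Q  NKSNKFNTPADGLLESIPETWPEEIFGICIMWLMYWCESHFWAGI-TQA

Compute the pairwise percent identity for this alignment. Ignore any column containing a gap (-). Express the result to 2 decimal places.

Excluding the 2 gap columns leaves 47 comparable sites.
The sequences differ at positions 25 (E/I), 27 (L/G), 34 (Y/M), 39 (M/S), 44 (E/G), 49 (S/A).
41 of the 47 comparable sites match, so the percent identity is 41/47 × 100 = 87.23%.

87.23%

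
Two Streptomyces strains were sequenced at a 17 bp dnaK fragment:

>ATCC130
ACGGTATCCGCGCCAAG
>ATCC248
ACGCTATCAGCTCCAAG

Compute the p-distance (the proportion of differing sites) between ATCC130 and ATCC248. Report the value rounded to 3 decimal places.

0.176

Mismatches occur at site 4 (G↔C), site 9 (C↔A), site 12 (G↔T).
There are 3 differences over 17 sites, so p = 3/17 = 0.176.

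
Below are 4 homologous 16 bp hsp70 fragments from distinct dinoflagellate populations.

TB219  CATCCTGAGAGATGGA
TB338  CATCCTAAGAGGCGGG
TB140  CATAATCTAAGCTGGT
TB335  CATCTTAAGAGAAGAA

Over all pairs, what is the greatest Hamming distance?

9

Pairwise Hamming distances:
  TB219 vs TB338: 4
  TB219 vs TB140: 7
  TB219 vs TB335: 4
  TB338 vs TB140: 8
  TB338 vs TB335: 5
  TB140 vs TB335: 9
The largest is 9, between TB140 and TB335.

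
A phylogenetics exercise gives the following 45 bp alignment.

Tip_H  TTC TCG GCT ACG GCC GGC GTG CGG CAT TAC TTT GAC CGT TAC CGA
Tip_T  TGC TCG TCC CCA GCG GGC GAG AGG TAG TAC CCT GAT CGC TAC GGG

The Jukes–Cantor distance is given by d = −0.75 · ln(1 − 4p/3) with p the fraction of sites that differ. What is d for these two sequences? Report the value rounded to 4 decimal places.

0.4819

The sequences differ at positions 2 (T/G), 7 (G/T), 9 (T/C), 10 (A/C), 12 (G/A), 15 (C/G), 20 (T/A), 22 (C/A), 25 (C/T), 27 (T/G), 31 (T/C), 32 (T/C), 36 (C/T), 39 (T/C), 43 (C/G), 45 (A/G).
p = 16/45 = 0.355556.
d = −0.75 · ln(1 − (4/3)·0.355556) = −0.75 · ln(0.525925) = −0.75 · (-0.642597) = 0.4819.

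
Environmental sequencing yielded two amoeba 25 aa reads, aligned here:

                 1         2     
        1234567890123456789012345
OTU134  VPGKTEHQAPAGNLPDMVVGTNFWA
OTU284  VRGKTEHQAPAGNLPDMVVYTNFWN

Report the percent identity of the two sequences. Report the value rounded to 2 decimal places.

88.00%

The sequences differ at positions 2 (P/R), 20 (G/Y), 25 (A/N).
22 of the 25 sites match, so the percent identity is 22/25 × 100 = 88.00%.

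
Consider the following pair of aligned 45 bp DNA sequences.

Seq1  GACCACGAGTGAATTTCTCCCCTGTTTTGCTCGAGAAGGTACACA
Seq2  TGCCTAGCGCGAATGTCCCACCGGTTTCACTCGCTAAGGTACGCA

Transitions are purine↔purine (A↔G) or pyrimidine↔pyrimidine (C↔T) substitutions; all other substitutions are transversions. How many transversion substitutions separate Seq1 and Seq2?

9

Mismatches occur at site 1 (G/T, transversion), site 2 (A/G, transition), site 5 (A/T, transversion), site 6 (C/A, transversion), site 8 (A/C, transversion), site 10 (T/C, transition), site 15 (T/G, transversion), site 18 (T/C, transition), site 20 (C/A, transversion), site 23 (T/G, transversion), site 28 (T/C, transition), site 29 (G/A, transition), site 34 (A/C, transversion), site 35 (G/T, transversion), site 43 (A/G, transition).
Of the 15 differences, 6 transitions and 9 transversions, so the answer is 9.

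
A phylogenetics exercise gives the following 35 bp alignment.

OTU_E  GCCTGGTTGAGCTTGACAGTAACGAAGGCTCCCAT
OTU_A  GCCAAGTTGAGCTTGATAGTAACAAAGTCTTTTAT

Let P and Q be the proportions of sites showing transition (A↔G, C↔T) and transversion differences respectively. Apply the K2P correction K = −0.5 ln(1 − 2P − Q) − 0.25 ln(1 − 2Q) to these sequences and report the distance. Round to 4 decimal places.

The sequences differ at positions 4 (T/A, transversion), 5 (G/A, transition), 17 (C/T, transition), 24 (G/A, transition), 28 (G/T, transversion), 31 (C/T, transition), 32 (C/T, transition), 33 (C/T, transition).
Of the 8 differences, 6 transitions and 2 transversions over 35 sites: P = 6/35 = 0.171429, Q = 2/35 = 0.057143.
d = −0.5·ln(0.599999) − 0.25·ln(0.885714) = −0.5·(-0.510827) − 0.25·(-0.121361) = 0.2858.

0.2858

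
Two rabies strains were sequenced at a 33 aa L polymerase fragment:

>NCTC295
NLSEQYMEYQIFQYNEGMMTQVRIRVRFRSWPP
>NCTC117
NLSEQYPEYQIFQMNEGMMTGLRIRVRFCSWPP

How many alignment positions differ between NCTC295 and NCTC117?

Differing sites — 7:M/P; 14:Y/M; 21:Q/G; 22:V/L; 29:R/C.
That gives 5 mismatches out of 33 aligned sites, so the Hamming distance is 5.

5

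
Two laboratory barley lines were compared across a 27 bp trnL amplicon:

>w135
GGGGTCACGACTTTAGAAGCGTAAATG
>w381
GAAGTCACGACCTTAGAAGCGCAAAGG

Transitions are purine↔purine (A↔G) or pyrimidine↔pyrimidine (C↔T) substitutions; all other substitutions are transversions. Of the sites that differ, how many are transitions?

Differing sites — 2:G/A (Ti); 3:G/A (Ti); 12:T/C (Ti); 22:T/C (Ti); 26:T/G (Tv).
Of the 5 differences, 4 transitions and 1 transversion, so the answer is 4.

4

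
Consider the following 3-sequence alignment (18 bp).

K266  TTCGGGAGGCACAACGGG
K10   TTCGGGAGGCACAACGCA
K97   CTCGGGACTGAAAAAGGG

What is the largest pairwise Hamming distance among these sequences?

Pairwise Hamming distances:
  K266 vs K10: 2
  K266 vs K97: 6
  K10 vs K97: 8
The largest is 8, between K10 and K97.

8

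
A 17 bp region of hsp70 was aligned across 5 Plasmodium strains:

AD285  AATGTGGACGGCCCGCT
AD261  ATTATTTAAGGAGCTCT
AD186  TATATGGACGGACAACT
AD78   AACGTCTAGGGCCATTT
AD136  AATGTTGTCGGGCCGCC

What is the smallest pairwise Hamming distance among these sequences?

Pairwise Hamming distances:
  AD285 vs AD261: 8
  AD285 vs AD186: 5
  AD285 vs AD78: 7
  AD285 vs AD136: 4
  AD261 vs AD186: 8
  AD261 vs AD78: 9
  AD261 vs AD136: 9
  AD186 vs AD78: 9
  AD186 vs AD136: 8
  AD78 vs AD136: 10
The smallest is 4, between AD285 and AD136.

4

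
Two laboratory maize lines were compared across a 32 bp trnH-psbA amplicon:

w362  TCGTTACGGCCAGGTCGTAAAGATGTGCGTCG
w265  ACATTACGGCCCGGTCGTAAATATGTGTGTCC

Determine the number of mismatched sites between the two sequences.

The sequences differ at positions 1 (T/A), 3 (G/A), 12 (A/C), 22 (G/T), 28 (C/T), 32 (G/C).
That gives 6 mismatches out of 32 aligned sites, so the Hamming distance is 6.

6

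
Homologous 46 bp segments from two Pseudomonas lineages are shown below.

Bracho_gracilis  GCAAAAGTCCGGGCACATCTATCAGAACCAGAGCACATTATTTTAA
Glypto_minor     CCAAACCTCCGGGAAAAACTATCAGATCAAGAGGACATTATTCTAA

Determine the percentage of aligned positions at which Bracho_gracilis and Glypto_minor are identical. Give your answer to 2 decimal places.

78.26%

Differing sites — 1:G/C; 6:A/C; 7:G/C; 14:C/A; 16:C/A; 18:T/A; 27:A/T; 29:C/A; 34:C/G; 43:T/C.
36 of the 46 sites match, so the percent identity is 36/46 × 100 = 78.26%.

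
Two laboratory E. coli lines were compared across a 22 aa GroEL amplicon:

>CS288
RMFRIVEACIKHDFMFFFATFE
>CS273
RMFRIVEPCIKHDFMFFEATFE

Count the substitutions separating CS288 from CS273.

2

The sequences differ at positions 8 (A/P), 18 (F/E).
That gives 2 mismatches out of 22 aligned sites, so the Hamming distance is 2.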